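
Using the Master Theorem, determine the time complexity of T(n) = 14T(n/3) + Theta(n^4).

Master Theorem for T(n) = 14T(n/3) + O(n^4):

a = 14, b = 3, c = 4
log_b(a) = log_3(14) = 2.4022

Case 3: c = 4 > log_3(14) = 2.4022
T(n) = O(n^4) = O(n^4)

For T(n) = 14T(n/3) + O(n^4): log_3(14) = 2.4022. This is Case 3 of the Master Theorem (c > log_b(a), work dominated by root), giving O(n^4).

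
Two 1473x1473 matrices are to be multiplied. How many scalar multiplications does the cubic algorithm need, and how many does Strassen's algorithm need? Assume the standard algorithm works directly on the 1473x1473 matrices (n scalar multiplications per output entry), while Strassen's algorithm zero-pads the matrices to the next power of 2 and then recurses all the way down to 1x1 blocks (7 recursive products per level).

Matrix multiplication for 1473x1473 matrices:

Strassen's algorithm requires power-of-2 dimensions. Pad 1473x1473 to 2048x2048 (next power of 2).

Standard algorithm: 1473^3 = 3196010817 multiplications
Strassen's algorithm: 7^(log2(2048)) = 7^11 = 1977326743 multiplications
Savings: 3196010817 - 1977326743 = 1218684074 multiplications

Standard: 3196010817 multiplications (1473^3). Strassen: 1977326743 multiplications (7^11, after padding to 2048x2048). Strassen reduces 8 recursive multiplications to 7 at each level.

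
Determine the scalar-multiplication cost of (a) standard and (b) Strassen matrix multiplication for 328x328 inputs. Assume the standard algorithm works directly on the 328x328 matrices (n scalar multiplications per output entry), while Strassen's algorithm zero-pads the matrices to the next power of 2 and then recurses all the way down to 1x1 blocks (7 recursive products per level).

Matrix multiplication for 328x328 matrices:

Strassen's algorithm requires power-of-2 dimensions. Pad 328x328 to 512x512 (next power of 2).

Standard algorithm: 328^3 = 35287552 multiplications
Strassen's algorithm: 7^(log2(512)) = 7^9 = 40353607 multiplications
Difference: 35287552 - 40353607 = -5066055 (Strassen uses MORE here due to padding overhead — for small or just-over-power-of-2 n, padding can outweigh the per-level savings)

Standard: 35287552 multiplications (328^3). Strassen: 40353607 multiplications (7^9, after padding to 512x512). Strassen reduces 8 recursive multiplications to 7 at each level.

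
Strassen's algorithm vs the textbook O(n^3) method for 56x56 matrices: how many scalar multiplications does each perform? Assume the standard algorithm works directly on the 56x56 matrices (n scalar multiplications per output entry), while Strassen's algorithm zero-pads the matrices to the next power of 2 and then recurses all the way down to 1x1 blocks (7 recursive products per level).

Matrix multiplication for 56x56 matrices:

Strassen's algorithm requires power-of-2 dimensions. Pad 56x56 to 64x64 (next power of 2).

Standard algorithm: 56^3 = 175616 multiplications
Strassen's algorithm: 7^(log2(64)) = 7^6 = 117649 multiplications
Savings: 175616 - 117649 = 57967 multiplications

Standard: 175616 multiplications (56^3). Strassen: 117649 multiplications (7^6, after padding to 64x64). Strassen reduces 8 recursive multiplications to 7 at each level.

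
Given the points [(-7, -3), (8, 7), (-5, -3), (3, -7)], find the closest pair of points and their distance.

Computing all pairwise distances among 4 points:

d((-7, -3), (8, 7)) = 18.0278
d((-7, -3), (-5, -3)) = 2.0 <-- minimum
d((-7, -3), (3, -7)) = 10.7703
d((8, 7), (-5, -3)) = 16.4012
d((8, 7), (3, -7)) = 14.8661
d((-5, -3), (3, -7)) = 8.9443

Closest pair: (-7, -3) and (-5, -3) with distance 2.0

The closest pair is (-7, -3) and (-5, -3) with Euclidean distance 2.0. For 4 points, brute-force pairwise comparison is shown above. For large n, the divide-and-conquer algorithm (sort by x, recurse on halves, check the dividing strip) achieves O(n log n).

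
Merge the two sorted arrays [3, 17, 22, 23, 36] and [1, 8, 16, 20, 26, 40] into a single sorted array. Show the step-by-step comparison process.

Merging process:

Compare 3 vs 1: take 1 from right. Merged: [1]
Compare 3 vs 8: take 3 from left. Merged: [1, 3]
Compare 17 vs 8: take 8 from right. Merged: [1, 3, 8]
Compare 17 vs 16: take 16 from right. Merged: [1, 3, 8, 16]
Compare 17 vs 20: take 17 from left. Merged: [1, 3, 8, 16, 17]
Compare 22 vs 20: take 20 from right. Merged: [1, 3, 8, 16, 17, 20]
Compare 22 vs 26: take 22 from left. Merged: [1, 3, 8, 16, 17, 20, 22]
Compare 23 vs 26: take 23 from left. Merged: [1, 3, 8, 16, 17, 20, 22, 23]
Compare 36 vs 26: take 26 from right. Merged: [1, 3, 8, 16, 17, 20, 22, 23, 26]
Compare 36 vs 40: take 36 from left. Merged: [1, 3, 8, 16, 17, 20, 22, 23, 26, 36]
Append remaining from right: [40]. Merged: [1, 3, 8, 16, 17, 20, 22, 23, 26, 36, 40]

Final merged array: [1, 3, 8, 16, 17, 20, 22, 23, 26, 36, 40]
Total comparisons: 10

The merged array is [1, 3, 8, 16, 17, 20, 22, 23, 26, 36, 40], requiring 10 comparisons. The merge step runs in O(n) time where n is the total number of elements.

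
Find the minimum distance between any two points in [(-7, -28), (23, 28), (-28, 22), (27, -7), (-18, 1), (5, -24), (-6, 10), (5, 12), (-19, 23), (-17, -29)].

Computing all pairwise distances among 10 points:

d((-7, -28), (23, 28)) = 63.5295
d((-7, -28), (-28, 22)) = 54.231
d((-7, -28), (27, -7)) = 39.9625
d((-7, -28), (-18, 1)) = 31.0161
d((-7, -28), (5, -24)) = 12.6491
d((-7, -28), (-6, 10)) = 38.0132
d((-7, -28), (5, 12)) = 41.7612
d((-7, -28), (-19, 23)) = 52.3927
d((-7, -28), (-17, -29)) = 10.0499
d((23, 28), (-28, 22)) = 51.3517
d((23, 28), (27, -7)) = 35.2278
d((23, 28), (-18, 1)) = 49.0918
d((23, 28), (5, -24)) = 55.0273
d((23, 28), (-6, 10)) = 34.1321
d((23, 28), (5, 12)) = 24.0832
d((23, 28), (-19, 23)) = 42.2966
d((23, 28), (-17, -29)) = 69.6348
d((-28, 22), (27, -7)) = 62.1772
d((-28, 22), (-18, 1)) = 23.2594
d((-28, 22), (5, -24)) = 56.6127
d((-28, 22), (-6, 10)) = 25.0599
d((-28, 22), (5, 12)) = 34.4819
d((-28, 22), (-19, 23)) = 9.0554 <-- minimum
d((-28, 22), (-17, -29)) = 52.1728
d((27, -7), (-18, 1)) = 45.7056
d((27, -7), (5, -24)) = 27.8029
d((27, -7), (-6, 10)) = 37.1214
d((27, -7), (5, 12)) = 29.0689
d((27, -7), (-19, 23)) = 54.9181
d((27, -7), (-17, -29)) = 49.1935
d((-18, 1), (5, -24)) = 33.9706
d((-18, 1), (-6, 10)) = 15.0
d((-18, 1), (5, 12)) = 25.4951
d((-18, 1), (-19, 23)) = 22.0227
d((-18, 1), (-17, -29)) = 30.0167
d((5, -24), (-6, 10)) = 35.7351
d((5, -24), (5, 12)) = 36.0
d((5, -24), (-19, 23)) = 52.7731
d((5, -24), (-17, -29)) = 22.561
d((-6, 10), (5, 12)) = 11.1803
d((-6, 10), (-19, 23)) = 18.3848
d((-6, 10), (-17, -29)) = 40.5216
d((5, 12), (-19, 23)) = 26.4008
d((5, 12), (-17, -29)) = 46.5296
d((-19, 23), (-17, -29)) = 52.0384

Closest pair: (-28, 22) and (-19, 23) with distance 9.0554

The closest pair is (-28, 22) and (-19, 23) with Euclidean distance 9.0554. For 10 points, brute-force pairwise comparison is shown above. For large n, the divide-and-conquer algorithm (sort by x, recurse on halves, check the dividing strip) achieves O(n log n).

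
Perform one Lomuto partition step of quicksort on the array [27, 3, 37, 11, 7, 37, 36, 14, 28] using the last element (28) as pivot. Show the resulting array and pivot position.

Lomuto partition with pivot = 28:

Initial array: [27, 3, 37, 11, 7, 37, 36, 14, 28]

arr[0]=27 <= 28: swap with position 0, array becomes [27, 3, 37, 11, 7, 37, 36, 14, 28]
arr[1]=3 <= 28: swap with position 1, array becomes [27, 3, 37, 11, 7, 37, 36, 14, 28]
arr[2]=37 > 28: no swap
arr[3]=11 <= 28: swap with position 2, array becomes [27, 3, 11, 37, 7, 37, 36, 14, 28]
arr[4]=7 <= 28: swap with position 3, array becomes [27, 3, 11, 7, 37, 37, 36, 14, 28]
arr[5]=37 > 28: no swap
arr[6]=36 > 28: no swap
arr[7]=14 <= 28: swap with position 4, array becomes [27, 3, 11, 7, 14, 37, 36, 37, 28]

Place pivot at position 5: [27, 3, 11, 7, 14, 28, 36, 37, 37]
Pivot position: 5

After partitioning with pivot 28, the array becomes [27, 3, 11, 7, 14, 28, 36, 37, 37]. The pivot is placed at index 5. All elements to the left of the pivot are <= 28, and all elements to the right are > 28.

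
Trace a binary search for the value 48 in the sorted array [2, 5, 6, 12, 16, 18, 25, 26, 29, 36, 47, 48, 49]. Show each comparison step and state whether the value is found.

Binary search for 48 in [2, 5, 6, 12, 16, 18, 25, 26, 29, 36, 47, 48, 49]:

lo=0, hi=12, mid=6, arr[mid]=25 -> 25 < 48, search right half
lo=7, hi=12, mid=9, arr[mid]=36 -> 36 < 48, search right half
lo=10, hi=12, mid=11, arr[mid]=48 -> Found target at index 11!

Binary search finds 48 at index 11 after 3 comparisons. The search repeatedly halves the search space by comparing with the middle element.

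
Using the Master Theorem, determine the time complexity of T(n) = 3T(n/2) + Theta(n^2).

Master Theorem for T(n) = 3T(n/2) + O(n^2):

a = 3, b = 2, c = 2
log_b(a) = log_2(3) = 1.5850

Case 3: c = 2 > log_2(3) = 1.5850
T(n) = O(n^2) = O(n^2)

For T(n) = 3T(n/2) + O(n^2): log_2(3) = 1.5850. This is Case 3 of the Master Theorem (c > log_b(a), work dominated by root), giving O(n^2).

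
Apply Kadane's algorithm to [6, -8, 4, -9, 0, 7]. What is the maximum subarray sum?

Using Kadane's algorithm on [6, -8, 4, -9, 0, 7]:

Scanning through the array:
Position 1 (value -8): max_ending_here = -2, max_so_far = 6
Position 2 (value 4): max_ending_here = 4, max_so_far = 6
Position 3 (value -9): max_ending_here = -5, max_so_far = 6
Position 4 (value 0): max_ending_here = 0, max_so_far = 6
Position 5 (value 7): max_ending_here = 7, max_so_far = 7

Maximum subarray: [0, 7]
Maximum sum: 7

The maximum subarray is [0, 7] with sum 7. This subarray runs from index 4 to index 5.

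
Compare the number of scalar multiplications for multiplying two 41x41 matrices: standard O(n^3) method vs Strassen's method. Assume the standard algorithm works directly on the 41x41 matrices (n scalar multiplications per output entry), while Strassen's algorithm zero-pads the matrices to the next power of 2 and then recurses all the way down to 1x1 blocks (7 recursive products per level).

Matrix multiplication for 41x41 matrices:

Strassen's algorithm requires power-of-2 dimensions. Pad 41x41 to 64x64 (next power of 2).

Standard algorithm: 41^3 = 68921 multiplications
Strassen's algorithm: 7^(log2(64)) = 7^6 = 117649 multiplications
Difference: 68921 - 117649 = -48728 (Strassen uses MORE here due to padding overhead — for small or just-over-power-of-2 n, padding can outweigh the per-level savings)

Standard: 68921 multiplications (41^3). Strassen: 117649 multiplications (7^6, after padding to 64x64). Strassen reduces 8 recursive multiplications to 7 at each level.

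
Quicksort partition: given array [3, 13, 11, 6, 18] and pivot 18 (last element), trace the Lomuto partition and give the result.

Lomuto partition with pivot = 18:

Initial array: [3, 13, 11, 6, 18]

arr[0]=3 <= 18: swap with position 0, array becomes [3, 13, 11, 6, 18]
arr[1]=13 <= 18: swap with position 1, array becomes [3, 13, 11, 6, 18]
arr[2]=11 <= 18: swap with position 2, array becomes [3, 13, 11, 6, 18]
arr[3]=6 <= 18: swap with position 3, array becomes [3, 13, 11, 6, 18]

Place pivot at position 4: [3, 13, 11, 6, 18]
Pivot position: 4

After partitioning with pivot 18, the array becomes [3, 13, 11, 6, 18]. The pivot is placed at index 4. All elements to the left of the pivot are <= 18, and all elements to the right are > 18.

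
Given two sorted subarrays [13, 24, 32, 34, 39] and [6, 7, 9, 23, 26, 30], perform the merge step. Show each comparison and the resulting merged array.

Merging process:

Compare 13 vs 6: take 6 from right. Merged: [6]
Compare 13 vs 7: take 7 from right. Merged: [6, 7]
Compare 13 vs 9: take 9 from right. Merged: [6, 7, 9]
Compare 13 vs 23: take 13 from left. Merged: [6, 7, 9, 13]
Compare 24 vs 23: take 23 from right. Merged: [6, 7, 9, 13, 23]
Compare 24 vs 26: take 24 from left. Merged: [6, 7, 9, 13, 23, 24]
Compare 32 vs 26: take 26 from right. Merged: [6, 7, 9, 13, 23, 24, 26]
Compare 32 vs 30: take 30 from right. Merged: [6, 7, 9, 13, 23, 24, 26, 30]
Append remaining from left: [32, 34, 39]. Merged: [6, 7, 9, 13, 23, 24, 26, 30, 32, 34, 39]

Final merged array: [6, 7, 9, 13, 23, 24, 26, 30, 32, 34, 39]
Total comparisons: 8

The merged array is [6, 7, 9, 13, 23, 24, 26, 30, 32, 34, 39], requiring 8 comparisons. The merge step runs in O(n) time where n is the total number of elements.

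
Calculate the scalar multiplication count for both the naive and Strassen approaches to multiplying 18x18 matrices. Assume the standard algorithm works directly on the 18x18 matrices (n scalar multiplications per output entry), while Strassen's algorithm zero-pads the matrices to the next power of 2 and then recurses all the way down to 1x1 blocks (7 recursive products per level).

Matrix multiplication for 18x18 matrices:

Strassen's algorithm requires power-of-2 dimensions. Pad 18x18 to 32x32 (next power of 2).

Standard algorithm: 18^3 = 5832 multiplications
Strassen's algorithm: 7^(log2(32)) = 7^5 = 16807 multiplications
Difference: 5832 - 16807 = -10975 (Strassen uses MORE here due to padding overhead — for small or just-over-power-of-2 n, padding can outweigh the per-level savings)

Standard: 5832 multiplications (18^3). Strassen: 16807 multiplications (7^5, after padding to 32x32). Strassen reduces 8 recursive multiplications to 7 at each level.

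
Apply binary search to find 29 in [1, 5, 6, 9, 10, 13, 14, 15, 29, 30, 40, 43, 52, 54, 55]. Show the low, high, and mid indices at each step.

Binary search for 29 in [1, 5, 6, 9, 10, 13, 14, 15, 29, 30, 40, 43, 52, 54, 55]:

lo=0, hi=14, mid=7, arr[mid]=15 -> 15 < 29, search right half
lo=8, hi=14, mid=11, arr[mid]=43 -> 43 > 29, search left half
lo=8, hi=10, mid=9, arr[mid]=30 -> 30 > 29, search left half
lo=8, hi=8, mid=8, arr[mid]=29 -> Found target at index 8!

Binary search finds 29 at index 8 after 4 comparisons. The search repeatedly halves the search space by comparing with the middle element.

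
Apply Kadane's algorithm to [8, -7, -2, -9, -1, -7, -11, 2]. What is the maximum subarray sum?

Using Kadane's algorithm on [8, -7, -2, -9, -1, -7, -11, 2]:

Scanning through the array:
Position 1 (value -7): max_ending_here = 1, max_so_far = 8
Position 2 (value -2): max_ending_here = -1, max_so_far = 8
Position 3 (value -9): max_ending_here = -9, max_so_far = 8
Position 4 (value -1): max_ending_here = -1, max_so_far = 8
Position 5 (value -7): max_ending_here = -7, max_so_far = 8
Position 6 (value -11): max_ending_here = -11, max_so_far = 8
Position 7 (value 2): max_ending_here = 2, max_so_far = 8

Maximum subarray: [8]
Maximum sum: 8

The maximum subarray is [8] with sum 8. This subarray runs from index 0 to index 0.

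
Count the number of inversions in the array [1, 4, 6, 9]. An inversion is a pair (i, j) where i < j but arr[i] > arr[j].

Finding inversions in [1, 4, 6, 9]:


Total inversions: 0

The array has 0 inversions. It is already sorted.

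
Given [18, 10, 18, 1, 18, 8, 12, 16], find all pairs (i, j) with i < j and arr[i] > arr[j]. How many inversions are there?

Finding inversions in [18, 10, 18, 1, 18, 8, 12, 16]:

(0, 1): arr[0]=18 > arr[1]=10
(0, 3): arr[0]=18 > arr[3]=1
(0, 5): arr[0]=18 > arr[5]=8
(0, 6): arr[0]=18 > arr[6]=12
(0, 7): arr[0]=18 > arr[7]=16
(1, 3): arr[1]=10 > arr[3]=1
(1, 5): arr[1]=10 > arr[5]=8
(2, 3): arr[2]=18 > arr[3]=1
(2, 5): arr[2]=18 > arr[5]=8
(2, 6): arr[2]=18 > arr[6]=12
(2, 7): arr[2]=18 > arr[7]=16
(4, 5): arr[4]=18 > arr[5]=8
(4, 6): arr[4]=18 > arr[6]=12
(4, 7): arr[4]=18 > arr[7]=16

Total inversions: 14

The array has 14 inversion(s): (0,1), (0,3), (0,5), (0,6), (0,7), (1,3), (1,5), (2,3), (2,5), (2,6), (2,7), (4,5), (4,6), (4,7). Each pair (i,j) satisfies i < j and arr[i] > arr[j].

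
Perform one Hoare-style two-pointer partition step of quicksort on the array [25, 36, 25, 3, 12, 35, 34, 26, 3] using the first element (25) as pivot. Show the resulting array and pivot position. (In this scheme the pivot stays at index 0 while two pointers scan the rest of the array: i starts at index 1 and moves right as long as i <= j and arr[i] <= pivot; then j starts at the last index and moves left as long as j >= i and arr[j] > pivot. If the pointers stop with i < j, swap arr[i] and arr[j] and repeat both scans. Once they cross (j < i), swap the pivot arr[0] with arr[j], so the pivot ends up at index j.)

Hoare-style two-pointer partition with pivot = 25:

Initial array: [25, 36, 25, 3, 12, 35, 34, 26, 3]

Pointers start at i = 1, j = 8.
i stops at index 1 (arr[1]=36 > 25), j stops at index 8 (arr[8]=3 <= 25): swap arr[1] and arr[8], array becomes [25, 3, 25, 3, 12, 35, 34, 26, 36]
i ends at 5, j ends at 4: the pointers have crossed (j < i), so scanning stops.

Swap pivot arr[0] with arr[4] to place pivot at position 4: [12, 3, 25, 3, 25, 35, 34, 26, 36]
Pivot position: 4

After partitioning with pivot 25, the array becomes [12, 3, 25, 3, 25, 35, 34, 26, 36]. The pivot is placed at index 4. All elements to the left of the pivot are <= 25, and all elements to the right are > 25.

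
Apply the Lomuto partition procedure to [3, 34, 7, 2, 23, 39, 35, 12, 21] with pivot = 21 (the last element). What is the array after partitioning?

Lomuto partition with pivot = 21:

Initial array: [3, 34, 7, 2, 23, 39, 35, 12, 21]

arr[0]=3 <= 21: swap with position 0, array becomes [3, 34, 7, 2, 23, 39, 35, 12, 21]
arr[1]=34 > 21: no swap
arr[2]=7 <= 21: swap with position 1, array becomes [3, 7, 34, 2, 23, 39, 35, 12, 21]
arr[3]=2 <= 21: swap with position 2, array becomes [3, 7, 2, 34, 23, 39, 35, 12, 21]
arr[4]=23 > 21: no swap
arr[5]=39 > 21: no swap
arr[6]=35 > 21: no swap
arr[7]=12 <= 21: swap with position 3, array becomes [3, 7, 2, 12, 23, 39, 35, 34, 21]

Place pivot at position 4: [3, 7, 2, 12, 21, 39, 35, 34, 23]
Pivot position: 4

After partitioning with pivot 21, the array becomes [3, 7, 2, 12, 21, 39, 35, 34, 23]. The pivot is placed at index 4. All elements to the left of the pivot are <= 21, and all elements to the right are > 21.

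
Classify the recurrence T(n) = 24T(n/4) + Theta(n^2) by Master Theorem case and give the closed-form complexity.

Master Theorem for T(n) = 24T(n/4) + O(n^2):

a = 24, b = 4, c = 2
log_b(a) = log_4(24) = 2.2925

Case 1: c = 2 < log_4(24) = 2.2925
T(n) = O(n^(log_4 24))

For T(n) = 24T(n/4) + O(n^2): log_4(24) = 2.2925. This is Case 1 of the Master Theorem (c < log_b(a), work dominated by leaves), giving O(n^(log_4 24)).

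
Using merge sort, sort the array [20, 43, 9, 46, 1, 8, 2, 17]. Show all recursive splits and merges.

Merge sort trace:

Split: [20, 43, 9, 46, 1, 8, 2, 17] -> [20, 43, 9, 46] and [1, 8, 2, 17]
  Split: [20, 43, 9, 46] -> [20, 43] and [9, 46]
    Split: [20, 43] -> [20] and [43]
    Merge: [20] + [43] -> [20, 43]
    Split: [9, 46] -> [9] and [46]
    Merge: [9] + [46] -> [9, 46]
  Merge: [20, 43] + [9, 46] -> [9, 20, 43, 46]
  Split: [1, 8, 2, 17] -> [1, 8] and [2, 17]
    Split: [1, 8] -> [1] and [8]
    Merge: [1] + [8] -> [1, 8]
    Split: [2, 17] -> [2] and [17]
    Merge: [2] + [17] -> [2, 17]
  Merge: [1, 8] + [2, 17] -> [1, 2, 8, 17]
Merge: [9, 20, 43, 46] + [1, 2, 8, 17] -> [1, 2, 8, 9, 17, 20, 43, 46]

Final sorted array: [1, 2, 8, 9, 17, 20, 43, 46]

The merge sort proceeds by recursively splitting the array and merging sorted halves.
After all merges, the sorted array is [1, 2, 8, 9, 17, 20, 43, 46].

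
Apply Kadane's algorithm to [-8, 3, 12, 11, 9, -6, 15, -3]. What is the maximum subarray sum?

Using Kadane's algorithm on [-8, 3, 12, 11, 9, -6, 15, -3]:

Scanning through the array:
Position 1 (value 3): max_ending_here = 3, max_so_far = 3
Position 2 (value 12): max_ending_here = 15, max_so_far = 15
Position 3 (value 11): max_ending_here = 26, max_so_far = 26
Position 4 (value 9): max_ending_here = 35, max_so_far = 35
Position 5 (value -6): max_ending_here = 29, max_so_far = 35
Position 6 (value 15): max_ending_here = 44, max_so_far = 44
Position 7 (value -3): max_ending_here = 41, max_so_far = 44

Maximum subarray: [3, 12, 11, 9, -6, 15]
Maximum sum: 44

The maximum subarray is [3, 12, 11, 9, -6, 15] with sum 44. This subarray runs from index 1 to index 6.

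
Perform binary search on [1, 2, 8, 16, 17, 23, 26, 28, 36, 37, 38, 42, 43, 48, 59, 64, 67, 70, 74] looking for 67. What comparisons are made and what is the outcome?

Binary search for 67 in [1, 2, 8, 16, 17, 23, 26, 28, 36, 37, 38, 42, 43, 48, 59, 64, 67, 70, 74]:

lo=0, hi=18, mid=9, arr[mid]=37 -> 37 < 67, search right half
lo=10, hi=18, mid=14, arr[mid]=59 -> 59 < 67, search right half
lo=15, hi=18, mid=16, arr[mid]=67 -> Found target at index 16!

Binary search finds 67 at index 16 after 3 comparisons. The search repeatedly halves the search space by comparing with the middle element.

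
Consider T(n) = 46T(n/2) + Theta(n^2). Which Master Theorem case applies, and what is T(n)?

Master Theorem for T(n) = 46T(n/2) + O(n^2):

a = 46, b = 2, c = 2
log_b(a) = log_2(46) = 5.5236

Case 1: c = 2 < log_2(46) = 5.5236
T(n) = O(n^(log_2 46))

For T(n) = 46T(n/2) + O(n^2): log_2(46) = 5.5236. This is Case 1 of the Master Theorem (c < log_b(a), work dominated by leaves), giving O(n^(log_2 46)).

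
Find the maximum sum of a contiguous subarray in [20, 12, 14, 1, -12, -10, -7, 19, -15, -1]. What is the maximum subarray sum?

Using Kadane's algorithm on [20, 12, 14, 1, -12, -10, -7, 19, -15, -1]:

Scanning through the array:
Position 1 (value 12): max_ending_here = 32, max_so_far = 32
Position 2 (value 14): max_ending_here = 46, max_so_far = 46
Position 3 (value 1): max_ending_here = 47, max_so_far = 47
Position 4 (value -12): max_ending_here = 35, max_so_far = 47
Position 5 (value -10): max_ending_here = 25, max_so_far = 47
Position 6 (value -7): max_ending_here = 18, max_so_far = 47
Position 7 (value 19): max_ending_here = 37, max_so_far = 47
Position 8 (value -15): max_ending_here = 22, max_so_far = 47
Position 9 (value -1): max_ending_here = 21, max_so_far = 47

Maximum subarray: [20, 12, 14, 1]
Maximum sum: 47

The maximum subarray is [20, 12, 14, 1] with sum 47. This subarray runs from index 0 to index 3.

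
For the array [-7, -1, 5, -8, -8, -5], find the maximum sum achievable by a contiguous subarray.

Using Kadane's algorithm on [-7, -1, 5, -8, -8, -5]:

Scanning through the array:
Position 1 (value -1): max_ending_here = -1, max_so_far = -1
Position 2 (value 5): max_ending_here = 5, max_so_far = 5
Position 3 (value -8): max_ending_here = -3, max_so_far = 5
Position 4 (value -8): max_ending_here = -8, max_so_far = 5
Position 5 (value -5): max_ending_here = -5, max_so_far = 5

Maximum subarray: [5]
Maximum sum: 5

The maximum subarray is [5] with sum 5. This subarray runs from index 2 to index 2.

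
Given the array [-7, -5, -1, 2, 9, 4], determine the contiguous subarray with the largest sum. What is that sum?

Using Kadane's algorithm on [-7, -5, -1, 2, 9, 4]:

Scanning through the array:
Position 1 (value -5): max_ending_here = -5, max_so_far = -5
Position 2 (value -1): max_ending_here = -1, max_so_far = -1
Position 3 (value 2): max_ending_here = 2, max_so_far = 2
Position 4 (value 9): max_ending_here = 11, max_so_far = 11
Position 5 (value 4): max_ending_here = 15, max_so_far = 15

Maximum subarray: [2, 9, 4]
Maximum sum: 15

The maximum subarray is [2, 9, 4] with sum 15. This subarray runs from index 3 to index 5.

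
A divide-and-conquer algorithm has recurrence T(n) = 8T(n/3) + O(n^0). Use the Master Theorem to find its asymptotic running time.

Master Theorem for T(n) = 8T(n/3) + O(n^0):

a = 8, b = 3, c = 0
log_b(a) = log_3(8) = 1.8928

Case 1: c = 0 < log_3(8) = 1.8928
T(n) = O(n^(log_3 8))

For T(n) = 8T(n/3) + O(n^0): log_3(8) = 1.8928. This is Case 1 of the Master Theorem (c < log_b(a), work dominated by leaves), giving O(n^(log_3 8)).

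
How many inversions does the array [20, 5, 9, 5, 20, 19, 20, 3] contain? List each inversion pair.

Finding inversions in [20, 5, 9, 5, 20, 19, 20, 3]:

(0, 1): arr[0]=20 > arr[1]=5
(0, 2): arr[0]=20 > arr[2]=9
(0, 3): arr[0]=20 > arr[3]=5
(0, 5): arr[0]=20 > arr[5]=19
(0, 7): arr[0]=20 > arr[7]=3
(1, 7): arr[1]=5 > arr[7]=3
(2, 3): arr[2]=9 > arr[3]=5
(2, 7): arr[2]=9 > arr[7]=3
(3, 7): arr[3]=5 > arr[7]=3
(4, 5): arr[4]=20 > arr[5]=19
(4, 7): arr[4]=20 > arr[7]=3
(5, 7): arr[5]=19 > arr[7]=3
(6, 7): arr[6]=20 > arr[7]=3

Total inversions: 13

The array has 13 inversion(s): (0,1), (0,2), (0,3), (0,5), (0,7), (1,7), (2,3), (2,7), (3,7), (4,5), (4,7), (5,7), (6,7). Each pair (i,j) satisfies i < j and arr[i] > arr[j].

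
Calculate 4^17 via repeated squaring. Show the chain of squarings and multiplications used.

Computing 4^17 by squaring (build up from 4^1; each line after the first costs one multiplication):

4^1 = 4
4^2 = (4^1)^2 = 4^2 = 16
4^4 = (4^2)^2 = 16^2 = 256
4^8 = (4^4)^2 = 256^2 = 65536
4^16 = (4^8)^2 = 65536^2 = 4294967296
4^17 = 4 * 4^16 = 4 * 4294967296 = 17179869184

Result: 17179869184
Multiplications needed: 5 (5 lines after 4^1)

4^17 = 17179869184. Using exponentiation by squaring, this requires 5 multiplications. The key idea: if the exponent is even, square the half-power; if odd, multiply by the base once.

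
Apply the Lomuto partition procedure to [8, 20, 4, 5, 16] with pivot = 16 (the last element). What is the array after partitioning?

Lomuto partition with pivot = 16:

Initial array: [8, 20, 4, 5, 16]

arr[0]=8 <= 16: swap with position 0, array becomes [8, 20, 4, 5, 16]
arr[1]=20 > 16: no swap
arr[2]=4 <= 16: swap with position 1, array becomes [8, 4, 20, 5, 16]
arr[3]=5 <= 16: swap with position 2, array becomes [8, 4, 5, 20, 16]

Place pivot at position 3: [8, 4, 5, 16, 20]
Pivot position: 3

After partitioning with pivot 16, the array becomes [8, 4, 5, 16, 20]. The pivot is placed at index 3. All elements to the left of the pivot are <= 16, and all elements to the right are > 16.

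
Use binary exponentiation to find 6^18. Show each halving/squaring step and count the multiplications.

Computing 6^18 by squaring (build up from 6^1; each line after the first costs one multiplication):

6^1 = 6
6^2 = (6^1)^2 = 6^2 = 36
6^4 = (6^2)^2 = 36^2 = 1296
6^8 = (6^4)^2 = 1296^2 = 1679616
6^9 = 6 * 6^8 = 6 * 1679616 = 10077696
6^18 = (6^9)^2 = 10077696^2 = 101559956668416

Result: 101559956668416
Multiplications needed: 5 (5 lines after 6^1)

6^18 = 101559956668416. Using exponentiation by squaring, this requires 5 multiplications. The key idea: if the exponent is even, square the half-power; if odd, multiply by the base once.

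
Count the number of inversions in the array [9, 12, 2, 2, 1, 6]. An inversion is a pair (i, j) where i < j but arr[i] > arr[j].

Finding inversions in [9, 12, 2, 2, 1, 6]:

(0, 2): arr[0]=9 > arr[2]=2
(0, 3): arr[0]=9 > arr[3]=2
(0, 4): arr[0]=9 > arr[4]=1
(0, 5): arr[0]=9 > arr[5]=6
(1, 2): arr[1]=12 > arr[2]=2
(1, 3): arr[1]=12 > arr[3]=2
(1, 4): arr[1]=12 > arr[4]=1
(1, 5): arr[1]=12 > arr[5]=6
(2, 4): arr[2]=2 > arr[4]=1
(3, 4): arr[3]=2 > arr[4]=1

Total inversions: 10

The array has 10 inversion(s): (0,2), (0,3), (0,4), (0,5), (1,2), (1,3), (1,4), (1,5), (2,4), (3,4). Each pair (i,j) satisfies i < j and arr[i] > arr[j].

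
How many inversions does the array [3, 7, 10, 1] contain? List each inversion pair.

Finding inversions in [3, 7, 10, 1]:

(0, 3): arr[0]=3 > arr[3]=1
(1, 3): arr[1]=7 > arr[3]=1
(2, 3): arr[2]=10 > arr[3]=1

Total inversions: 3

The array has 3 inversion(s): (0,3), (1,3), (2,3). Each pair (i,j) satisfies i < j and arr[i] > arr[j].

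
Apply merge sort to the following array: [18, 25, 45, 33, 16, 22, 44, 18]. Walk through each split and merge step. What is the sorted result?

Merge sort trace:

Split: [18, 25, 45, 33, 16, 22, 44, 18] -> [18, 25, 45, 33] and [16, 22, 44, 18]
  Split: [18, 25, 45, 33] -> [18, 25] and [45, 33]
    Split: [18, 25] -> [18] and [25]
    Merge: [18] + [25] -> [18, 25]
    Split: [45, 33] -> [45] and [33]
    Merge: [45] + [33] -> [33, 45]
  Merge: [18, 25] + [33, 45] -> [18, 25, 33, 45]
  Split: [16, 22, 44, 18] -> [16, 22] and [44, 18]
    Split: [16, 22] -> [16] and [22]
    Merge: [16] + [22] -> [16, 22]
    Split: [44, 18] -> [44] and [18]
    Merge: [44] + [18] -> [18, 44]
  Merge: [16, 22] + [18, 44] -> [16, 18, 22, 44]
Merge: [18, 25, 33, 45] + [16, 18, 22, 44] -> [16, 18, 18, 22, 25, 33, 44, 45]

Final sorted array: [16, 18, 18, 22, 25, 33, 44, 45]

The merge sort proceeds by recursively splitting the array and merging sorted halves.
After all merges, the sorted array is [16, 18, 18, 22, 25, 33, 44, 45].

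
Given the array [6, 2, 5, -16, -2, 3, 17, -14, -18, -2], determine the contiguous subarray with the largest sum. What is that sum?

Using Kadane's algorithm on [6, 2, 5, -16, -2, 3, 17, -14, -18, -2]:

Scanning through the array:
Position 1 (value 2): max_ending_here = 8, max_so_far = 8
Position 2 (value 5): max_ending_here = 13, max_so_far = 13
Position 3 (value -16): max_ending_here = -3, max_so_far = 13
Position 4 (value -2): max_ending_here = -2, max_so_far = 13
Position 5 (value 3): max_ending_here = 3, max_so_far = 13
Position 6 (value 17): max_ending_here = 20, max_so_far = 20
Position 7 (value -14): max_ending_here = 6, max_so_far = 20
Position 8 (value -18): max_ending_here = -12, max_so_far = 20
Position 9 (value -2): max_ending_here = -2, max_so_far = 20

Maximum subarray: [3, 17]
Maximum sum: 20

The maximum subarray is [3, 17] with sum 20. This subarray runs from index 5 to index 6.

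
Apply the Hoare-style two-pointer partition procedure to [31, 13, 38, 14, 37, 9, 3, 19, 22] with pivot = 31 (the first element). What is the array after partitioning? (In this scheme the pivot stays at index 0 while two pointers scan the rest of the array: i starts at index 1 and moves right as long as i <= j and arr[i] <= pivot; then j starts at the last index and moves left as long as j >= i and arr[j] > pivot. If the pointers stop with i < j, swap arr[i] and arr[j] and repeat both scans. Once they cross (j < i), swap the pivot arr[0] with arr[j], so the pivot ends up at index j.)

Hoare-style two-pointer partition with pivot = 31:

Initial array: [31, 13, 38, 14, 37, 9, 3, 19, 22]

Pointers start at i = 1, j = 8.
i stops at index 2 (arr[2]=38 > 31), j stops at index 8 (arr[8]=22 <= 31): swap arr[2] and arr[8], array becomes [31, 13, 22, 14, 37, 9, 3, 19, 38]
i stops at index 4 (arr[4]=37 > 31), j stops at index 7 (arr[7]=19 <= 31): swap arr[4] and arr[7], array becomes [31, 13, 22, 14, 19, 9, 3, 37, 38]
i ends at 7, j ends at 6: the pointers have crossed (j < i), so scanning stops.

Swap pivot arr[0] with arr[6] to place pivot at position 6: [3, 13, 22, 14, 19, 9, 31, 37, 38]
Pivot position: 6

After partitioning with pivot 31, the array becomes [3, 13, 22, 14, 19, 9, 31, 37, 38]. The pivot is placed at index 6. All elements to the left of the pivot are <= 31, and all elements to the right are > 31.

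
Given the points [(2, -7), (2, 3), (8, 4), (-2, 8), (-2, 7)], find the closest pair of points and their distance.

Computing all pairwise distances among 5 points:

d((2, -7), (2, 3)) = 10.0
d((2, -7), (8, 4)) = 12.53
d((2, -7), (-2, 8)) = 15.5242
d((2, -7), (-2, 7)) = 14.5602
d((2, 3), (8, 4)) = 6.0828
d((2, 3), (-2, 8)) = 6.4031
d((2, 3), (-2, 7)) = 5.6569
d((8, 4), (-2, 8)) = 10.7703
d((8, 4), (-2, 7)) = 10.4403
d((-2, 8), (-2, 7)) = 1.0 <-- minimum

Closest pair: (-2, 8) and (-2, 7) with distance 1.0

The closest pair is (-2, 8) and (-2, 7) with Euclidean distance 1.0. For 5 points, brute-force pairwise comparison is shown above. For large n, the divide-and-conquer algorithm (sort by x, recurse on halves, check the dividing strip) achieves O(n log n).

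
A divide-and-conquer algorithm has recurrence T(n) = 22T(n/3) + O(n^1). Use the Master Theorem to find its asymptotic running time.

Master Theorem for T(n) = 22T(n/3) + O(n^1):

a = 22, b = 3, c = 1
log_b(a) = log_3(22) = 2.8136

Case 1: c = 1 < log_3(22) = 2.8136
T(n) = O(n^(log_3 22))

For T(n) = 22T(n/3) + O(n^1): log_3(22) = 2.8136. This is Case 1 of the Master Theorem (c < log_b(a), work dominated by leaves), giving O(n^(log_3 22)).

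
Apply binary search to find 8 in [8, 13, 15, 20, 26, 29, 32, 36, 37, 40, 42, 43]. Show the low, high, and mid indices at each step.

Binary search for 8 in [8, 13, 15, 20, 26, 29, 32, 36, 37, 40, 42, 43]:

lo=0, hi=11, mid=5, arr[mid]=29 -> 29 > 8, search left half
lo=0, hi=4, mid=2, arr[mid]=15 -> 15 > 8, search left half
lo=0, hi=1, mid=0, arr[mid]=8 -> Found target at index 0!

Binary search finds 8 at index 0 after 3 comparisons. The search repeatedly halves the search space by comparing with the middle element.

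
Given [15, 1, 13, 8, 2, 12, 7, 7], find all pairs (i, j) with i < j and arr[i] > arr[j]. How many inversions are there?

Finding inversions in [15, 1, 13, 8, 2, 12, 7, 7]:

(0, 1): arr[0]=15 > arr[1]=1
(0, 2): arr[0]=15 > arr[2]=13
(0, 3): arr[0]=15 > arr[3]=8
(0, 4): arr[0]=15 > arr[4]=2
(0, 5): arr[0]=15 > arr[5]=12
(0, 6): arr[0]=15 > arr[6]=7
(0, 7): arr[0]=15 > arr[7]=7
(2, 3): arr[2]=13 > arr[3]=8
(2, 4): arr[2]=13 > arr[4]=2
(2, 5): arr[2]=13 > arr[5]=12
(2, 6): arr[2]=13 > arr[6]=7
(2, 7): arr[2]=13 > arr[7]=7
(3, 4): arr[3]=8 > arr[4]=2
(3, 6): arr[3]=8 > arr[6]=7
(3, 7): arr[3]=8 > arr[7]=7
(5, 6): arr[5]=12 > arr[6]=7
(5, 7): arr[5]=12 > arr[7]=7

Total inversions: 17

The array has 17 inversion(s): (0,1), (0,2), (0,3), (0,4), (0,5), (0,6), (0,7), (2,3), (2,4), (2,5), (2,6), (2,7), (3,4), (3,6), (3,7), (5,6), (5,7). Each pair (i,j) satisfies i < j and arr[i] > arr[j].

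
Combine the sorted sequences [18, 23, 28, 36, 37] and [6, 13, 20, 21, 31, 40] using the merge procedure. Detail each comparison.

Merging process:

Compare 18 vs 6: take 6 from right. Merged: [6]
Compare 18 vs 13: take 13 from right. Merged: [6, 13]
Compare 18 vs 20: take 18 from left. Merged: [6, 13, 18]
Compare 23 vs 20: take 20 from right. Merged: [6, 13, 18, 20]
Compare 23 vs 21: take 21 from right. Merged: [6, 13, 18, 20, 21]
Compare 23 vs 31: take 23 from left. Merged: [6, 13, 18, 20, 21, 23]
Compare 28 vs 31: take 28 from left. Merged: [6, 13, 18, 20, 21, 23, 28]
Compare 36 vs 31: take 31 from right. Merged: [6, 13, 18, 20, 21, 23, 28, 31]
Compare 36 vs 40: take 36 from left. Merged: [6, 13, 18, 20, 21, 23, 28, 31, 36]
Compare 37 vs 40: take 37 from left. Merged: [6, 13, 18, 20, 21, 23, 28, 31, 36, 37]
Append remaining from right: [40]. Merged: [6, 13, 18, 20, 21, 23, 28, 31, 36, 37, 40]

Final merged array: [6, 13, 18, 20, 21, 23, 28, 31, 36, 37, 40]
Total comparisons: 10

The merged array is [6, 13, 18, 20, 21, 23, 28, 31, 36, 37, 40], requiring 10 comparisons. The merge step runs in O(n) time where n is the total number of elements.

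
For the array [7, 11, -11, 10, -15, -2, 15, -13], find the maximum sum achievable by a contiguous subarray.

Using Kadane's algorithm on [7, 11, -11, 10, -15, -2, 15, -13]:

Scanning through the array:
Position 1 (value 11): max_ending_here = 18, max_so_far = 18
Position 2 (value -11): max_ending_here = 7, max_so_far = 18
Position 3 (value 10): max_ending_here = 17, max_so_far = 18
Position 4 (value -15): max_ending_here = 2, max_so_far = 18
Position 5 (value -2): max_ending_here = 0, max_so_far = 18
Position 6 (value 15): max_ending_here = 15, max_so_far = 18
Position 7 (value -13): max_ending_here = 2, max_so_far = 18

Maximum subarray: [7, 11]
Maximum sum: 18

The maximum subarray is [7, 11] with sum 18. This subarray runs from index 0 to index 1.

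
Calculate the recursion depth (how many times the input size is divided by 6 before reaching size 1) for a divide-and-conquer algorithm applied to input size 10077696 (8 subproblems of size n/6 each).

For divide and conquer with division factor 6:

Problem sizes at each level:
Level 0: 10077696
Level 1: 1679616
Level 2: 279936
Level 3: 46656
Level 4: 7776
Level 5: 1296
Level 6: 216
Level 7: 36
Level 8: 6
Level 9: 1

The root is level 0 and the size-1 base case is level 9 (the tree spans levels 0 through 9, i.e. 10 levels counting the root), so the depth is the number of divisions: log_6(10077696) = 9

The recursion tree depth is log_6(10077696) = 9. At each level, the problem size is divided by 6, so it takes 9 divisions to reduce to a base case of size 1. The algorithm makes 8 recursive calls at each level.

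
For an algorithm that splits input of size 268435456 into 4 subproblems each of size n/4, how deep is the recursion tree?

For divide and conquer with division factor 4:

Problem sizes at each level:
Level 0: 268435456
Level 1: 67108864
Level 2: 16777216
Level 3: 4194304
Level 4: 1048576
Level 5: 262144
Level 6: 65536
Level 7: 16384
Level 8: 4096
Level 9: 1024
Level 10: 256
Level 11: 64
Level 12: 16
Level 13: 4
Level 14: 1

The root is level 0 and the size-1 base case is level 14 (the tree spans levels 0 through 14, i.e. 15 levels counting the root), so the depth is the number of divisions: log_4(268435456) = 14

The recursion tree depth is log_4(268435456) = 14. At each level, the problem size is divided by 4, so it takes 14 divisions to reduce to a base case of size 1. The algorithm makes 4 recursive calls at each level.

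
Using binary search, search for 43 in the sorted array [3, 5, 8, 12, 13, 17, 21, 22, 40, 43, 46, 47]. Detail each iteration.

Binary search for 43 in [3, 5, 8, 12, 13, 17, 21, 22, 40, 43, 46, 47]:

lo=0, hi=11, mid=5, arr[mid]=17 -> 17 < 43, search right half
lo=6, hi=11, mid=8, arr[mid]=40 -> 40 < 43, search right half
lo=9, hi=11, mid=10, arr[mid]=46 -> 46 > 43, search left half
lo=9, hi=9, mid=9, arr[mid]=43 -> Found target at index 9!

Binary search finds 43 at index 9 after 4 comparisons. The search repeatedly halves the search space by comparing with the middle element.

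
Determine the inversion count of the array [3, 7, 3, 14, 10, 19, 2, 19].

Finding inversions in [3, 7, 3, 14, 10, 19, 2, 19]:

(0, 6): arr[0]=3 > arr[6]=2
(1, 2): arr[1]=7 > arr[2]=3
(1, 6): arr[1]=7 > arr[6]=2
(2, 6): arr[2]=3 > arr[6]=2
(3, 4): arr[3]=14 > arr[4]=10
(3, 6): arr[3]=14 > arr[6]=2
(4, 6): arr[4]=10 > arr[6]=2
(5, 6): arr[5]=19 > arr[6]=2

Total inversions: 8

The array has 8 inversion(s): (0,6), (1,2), (1,6), (2,6), (3,4), (3,6), (4,6), (5,6). Each pair (i,j) satisfies i < j and arr[i] > arr[j].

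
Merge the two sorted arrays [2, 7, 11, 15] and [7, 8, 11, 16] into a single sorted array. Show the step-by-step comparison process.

Merging process:

Compare 2 vs 7: take 2 from left. Merged: [2]
Compare 7 vs 7: take 7 from left. Merged: [2, 7]
Compare 11 vs 7: take 7 from right. Merged: [2, 7, 7]
Compare 11 vs 8: take 8 from right. Merged: [2, 7, 7, 8]
Compare 11 vs 11: take 11 from left. Merged: [2, 7, 7, 8, 11]
Compare 15 vs 11: take 11 from right. Merged: [2, 7, 7, 8, 11, 11]
Compare 15 vs 16: take 15 from left. Merged: [2, 7, 7, 8, 11, 11, 15]
Append remaining from right: [16]. Merged: [2, 7, 7, 8, 11, 11, 15, 16]

Final merged array: [2, 7, 7, 8, 11, 11, 15, 16]
Total comparisons: 7

The merged array is [2, 7, 7, 8, 11, 11, 15, 16], requiring 7 comparisons. The merge step runs in O(n) time where n is the total number of elements.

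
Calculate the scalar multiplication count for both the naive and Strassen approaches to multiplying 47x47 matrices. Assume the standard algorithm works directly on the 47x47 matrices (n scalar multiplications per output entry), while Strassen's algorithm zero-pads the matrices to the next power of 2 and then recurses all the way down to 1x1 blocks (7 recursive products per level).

Matrix multiplication for 47x47 matrices:

Strassen's algorithm requires power-of-2 dimensions. Pad 47x47 to 64x64 (next power of 2).

Standard algorithm: 47^3 = 103823 multiplications
Strassen's algorithm: 7^(log2(64)) = 7^6 = 117649 multiplications
Difference: 103823 - 117649 = -13826 (Strassen uses MORE here due to padding overhead — for small or just-over-power-of-2 n, padding can outweigh the per-level savings)

Standard: 103823 multiplications (47^3). Strassen: 117649 multiplications (7^6, after padding to 64x64). Strassen reduces 8 recursive multiplications to 7 at each level.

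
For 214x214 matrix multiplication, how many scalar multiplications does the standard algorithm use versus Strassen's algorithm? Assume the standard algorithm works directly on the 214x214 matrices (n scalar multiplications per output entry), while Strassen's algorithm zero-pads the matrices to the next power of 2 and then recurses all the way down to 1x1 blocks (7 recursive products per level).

Matrix multiplication for 214x214 matrices:

Strassen's algorithm requires power-of-2 dimensions. Pad 214x214 to 256x256 (next power of 2).

Standard algorithm: 214^3 = 9800344 multiplications
Strassen's algorithm: 7^(log2(256)) = 7^8 = 5764801 multiplications
Savings: 9800344 - 5764801 = 4035543 multiplications

Standard: 9800344 multiplications (214^3). Strassen: 5764801 multiplications (7^8, after padding to 256x256). Strassen reduces 8 recursive multiplications to 7 at each level.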